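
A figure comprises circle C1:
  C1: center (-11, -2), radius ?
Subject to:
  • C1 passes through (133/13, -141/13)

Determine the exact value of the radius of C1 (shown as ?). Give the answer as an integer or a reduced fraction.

1. [C1∋P]  r_C1² − 529 = 0  ⇒  r_C1 = 23 (r>0 drops 1)

23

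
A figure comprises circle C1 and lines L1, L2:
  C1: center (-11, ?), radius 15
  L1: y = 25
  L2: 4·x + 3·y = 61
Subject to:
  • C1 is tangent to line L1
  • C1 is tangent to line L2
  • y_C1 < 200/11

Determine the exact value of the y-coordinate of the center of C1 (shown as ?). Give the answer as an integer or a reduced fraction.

10

1. [C1‖L1]  y_C1² − 50y_C1 + 400 = 0  ⇒  y_C1 = 10 or 40
2. [C1‖L2]  y_C1² − 70y_C1 + 600 = 0  ⇒  y_C1 = 10 or 60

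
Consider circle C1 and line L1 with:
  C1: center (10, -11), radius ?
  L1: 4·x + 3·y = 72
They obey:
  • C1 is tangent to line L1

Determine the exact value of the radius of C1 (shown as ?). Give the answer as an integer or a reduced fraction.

1. [C1‖L1]  r_C1² − 169 = 0  ⇒  r_C1 = 13 (r>0 drops 1)

13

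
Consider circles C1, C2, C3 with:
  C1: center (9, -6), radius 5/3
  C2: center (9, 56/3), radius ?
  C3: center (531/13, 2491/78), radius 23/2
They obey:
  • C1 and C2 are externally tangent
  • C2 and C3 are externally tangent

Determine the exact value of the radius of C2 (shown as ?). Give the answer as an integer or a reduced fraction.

1. [ext C1·C2]  r_C2² + (10/3)r_C2 − 1817/3 = 0  ⇒  r_C2 = 23 (r>0 drops 1)
2. [ext C2·C3]  r_C2² + 23r_C2 − 1058 = 0  ⇒  r_C2 = 23 (r>0 drops 1)

23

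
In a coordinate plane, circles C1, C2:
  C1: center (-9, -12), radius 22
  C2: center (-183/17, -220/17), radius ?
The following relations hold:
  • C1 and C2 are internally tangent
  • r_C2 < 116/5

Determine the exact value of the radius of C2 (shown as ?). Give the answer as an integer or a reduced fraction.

20

1. [int C1,C2]  r_C2² − 44r_C2 + 480 = 0  ⇒  r_C2 = 20 or 24
2. given r_C2 < 116/5: keep 20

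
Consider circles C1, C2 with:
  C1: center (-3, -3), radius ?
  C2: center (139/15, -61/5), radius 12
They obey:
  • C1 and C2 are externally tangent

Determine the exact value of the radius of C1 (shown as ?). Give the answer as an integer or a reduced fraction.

1. [ext C1·C2]  r_C1² + 24r_C1 − 820/9 = 0  ⇒  r_C1 = 10/3 (r>0 drops 1)

10/3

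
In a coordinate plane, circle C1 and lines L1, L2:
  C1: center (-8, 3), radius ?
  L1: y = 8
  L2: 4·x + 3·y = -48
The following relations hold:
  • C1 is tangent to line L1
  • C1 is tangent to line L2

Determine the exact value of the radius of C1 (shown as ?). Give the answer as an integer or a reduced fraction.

1. [C1‖L1]  r_C1² − 25 = 0  ⇒  r_C1 = 5 (r>0 drops 1)
2. [C1‖L2]  r_C1² − 25 = 0  ⇒  r_C1 = 5 (r>0 drops 1)

5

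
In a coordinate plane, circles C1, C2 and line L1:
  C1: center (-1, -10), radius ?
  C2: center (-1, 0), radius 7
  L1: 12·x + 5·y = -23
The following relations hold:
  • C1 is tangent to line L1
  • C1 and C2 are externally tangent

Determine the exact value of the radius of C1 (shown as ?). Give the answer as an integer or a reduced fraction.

3

1. [C1‖L1]  r_C1² − 9 = 0  ⇒  r_C1 = 3 (r>0 drops 1)
2. [ext C1·C2]  r_C1² + 14r_C1 − 51 = 0  ⇒  r_C1 = 3 (r>0 drops 1)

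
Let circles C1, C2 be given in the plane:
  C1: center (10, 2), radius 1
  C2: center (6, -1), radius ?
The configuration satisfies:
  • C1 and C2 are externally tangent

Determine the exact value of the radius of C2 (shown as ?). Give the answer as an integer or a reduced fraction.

4

1. [ext C1·C2]  r_C2² + 2r_C2 − 24 = 0  ⇒  r_C2 = 4 (r>0 drops 1)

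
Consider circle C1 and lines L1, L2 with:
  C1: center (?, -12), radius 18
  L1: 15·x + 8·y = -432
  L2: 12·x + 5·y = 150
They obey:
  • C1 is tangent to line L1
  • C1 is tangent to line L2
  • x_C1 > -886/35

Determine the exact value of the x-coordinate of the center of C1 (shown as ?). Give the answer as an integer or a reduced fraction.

1. [C1‖L1]  x_C1² + (224/5)x_C1 + 428/5 = 0  ⇒  x_C1 = -214/5 or -2
2. [C1‖L2]  x_C1² − 35x_C1 − 74 = 0  ⇒  x_C1 = -2 or 37

-2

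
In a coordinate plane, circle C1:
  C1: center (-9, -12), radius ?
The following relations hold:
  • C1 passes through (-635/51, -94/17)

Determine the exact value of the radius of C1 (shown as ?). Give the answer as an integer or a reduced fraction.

1. [C1∋P]  r_C1² − 484/9 = 0  ⇒  r_C1 = 22/3 (r>0 drops 1)

22/3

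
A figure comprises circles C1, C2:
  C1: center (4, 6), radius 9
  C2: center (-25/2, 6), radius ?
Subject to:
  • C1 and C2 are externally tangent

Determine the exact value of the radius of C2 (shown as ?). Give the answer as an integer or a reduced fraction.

1. [ext C1·C2]  r_C2² + 18r_C2 − 765/4 = 0  ⇒  r_C2 = 15/2 (r>0 drops 1)

15/2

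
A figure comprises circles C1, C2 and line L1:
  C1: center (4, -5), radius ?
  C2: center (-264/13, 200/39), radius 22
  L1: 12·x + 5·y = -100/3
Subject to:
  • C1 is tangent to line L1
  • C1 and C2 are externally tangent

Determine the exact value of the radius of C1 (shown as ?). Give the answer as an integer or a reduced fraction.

1. [C1‖L1]  r_C1² − 169/9 = 0  ⇒  r_C1 = 13/3 (r>0 drops 1)
2. [ext C1·C2]  r_C1² + 44r_C1 − 1885/9 = 0  ⇒  r_C1 = 13/3 (r>0 drops 1)

13/3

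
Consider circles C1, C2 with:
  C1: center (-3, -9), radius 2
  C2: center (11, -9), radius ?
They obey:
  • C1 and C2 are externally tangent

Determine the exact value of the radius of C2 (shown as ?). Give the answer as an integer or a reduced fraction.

1. [ext C1·C2]  r_C2² + 4r_C2 − 192 = 0  ⇒  r_C2 = 12 (r>0 drops 1)

12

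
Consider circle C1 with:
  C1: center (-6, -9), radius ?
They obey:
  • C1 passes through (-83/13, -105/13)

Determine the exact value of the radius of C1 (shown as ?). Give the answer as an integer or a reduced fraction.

1

1. [C1∋P]  r_C1² − 1 = 0  ⇒  r_C1 = 1 (r>0 drops 1)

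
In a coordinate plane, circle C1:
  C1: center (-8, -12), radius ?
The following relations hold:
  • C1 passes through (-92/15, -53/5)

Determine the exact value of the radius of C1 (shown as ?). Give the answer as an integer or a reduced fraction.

1. [C1∋P]  r_C1² − 49/9 = 0  ⇒  r_C1 = 7/3 (r>0 drops 1)

7/3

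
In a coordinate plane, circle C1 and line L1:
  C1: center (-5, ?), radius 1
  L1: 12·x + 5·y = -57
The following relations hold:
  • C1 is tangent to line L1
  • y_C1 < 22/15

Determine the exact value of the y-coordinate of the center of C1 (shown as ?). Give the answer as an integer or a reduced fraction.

1. [C1‖L1]  y_C1² − (6/5)y_C1 − 32/5 = 0  ⇒  y_C1 = -2 or 16/5
2. given y_C1 < 22/15: keep -2

-2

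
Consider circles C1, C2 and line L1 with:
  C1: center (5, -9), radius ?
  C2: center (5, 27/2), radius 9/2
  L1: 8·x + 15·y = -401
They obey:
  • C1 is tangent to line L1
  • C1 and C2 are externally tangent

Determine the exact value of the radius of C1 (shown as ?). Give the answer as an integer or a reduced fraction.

18

1. [C1‖L1]  r_C1² − 324 = 0  ⇒  r_C1 = 18 (r>0 drops 1)
2. [ext C1·C2]  r_C1² + 9r_C1 − 486 = 0  ⇒  r_C1 = 18 (r>0 drops 1)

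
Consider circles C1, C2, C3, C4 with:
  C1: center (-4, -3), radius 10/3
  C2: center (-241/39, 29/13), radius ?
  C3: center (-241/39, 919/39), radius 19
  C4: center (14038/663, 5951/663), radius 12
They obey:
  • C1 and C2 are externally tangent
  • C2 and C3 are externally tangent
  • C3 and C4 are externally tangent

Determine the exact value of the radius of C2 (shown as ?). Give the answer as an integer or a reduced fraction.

7/3

1. [ext C1·C2]  r_C2² + (20/3)r_C2 − 21 = 0  ⇒  r_C2 = 7/3 (r>0 drops 1)
2. [ext C2·C3]  r_C2² + 38r_C2 − 847/9 = 0  ⇒  r_C2 = 7/3 (r>0 drops 1)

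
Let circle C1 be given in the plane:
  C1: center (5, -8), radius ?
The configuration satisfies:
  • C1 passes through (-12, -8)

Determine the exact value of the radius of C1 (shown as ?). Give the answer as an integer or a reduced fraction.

1. [C1∋P]  r_C1² − 289 = 0  ⇒  r_C1 = 17 (r>0 drops 1)

17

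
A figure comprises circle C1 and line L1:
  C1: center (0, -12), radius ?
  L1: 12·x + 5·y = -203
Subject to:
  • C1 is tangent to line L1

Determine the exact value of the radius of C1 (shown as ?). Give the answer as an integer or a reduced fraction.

11

1. [C1‖L1]  r_C1² − 121 = 0  ⇒  r_C1 = 11 (r>0 drops 1)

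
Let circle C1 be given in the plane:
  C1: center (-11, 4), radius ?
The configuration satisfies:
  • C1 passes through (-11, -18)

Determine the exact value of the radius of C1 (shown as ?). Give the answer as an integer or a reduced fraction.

1. [C1∋P]  r_C1² − 484 = 0  ⇒  r_C1 = 22 (r>0 drops 1)

22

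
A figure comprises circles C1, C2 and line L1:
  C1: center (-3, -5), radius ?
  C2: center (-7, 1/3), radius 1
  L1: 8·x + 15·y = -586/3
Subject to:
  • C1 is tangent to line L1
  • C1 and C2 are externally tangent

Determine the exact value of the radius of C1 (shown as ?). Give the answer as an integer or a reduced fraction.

17/3

1. [C1‖L1]  r_C1² − 289/9 = 0  ⇒  r_C1 = 17/3 (r>0 drops 1)
2. [ext C1·C2]  r_C1² + 2r_C1 − 391/9 = 0  ⇒  r_C1 = 17/3 (r>0 drops 1)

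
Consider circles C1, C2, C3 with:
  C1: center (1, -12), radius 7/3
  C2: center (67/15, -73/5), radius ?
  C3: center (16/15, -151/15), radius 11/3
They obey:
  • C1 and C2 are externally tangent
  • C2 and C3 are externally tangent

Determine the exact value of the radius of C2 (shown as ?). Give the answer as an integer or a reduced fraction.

1. [ext C1·C2]  r_C2² + (14/3)r_C2 − 40/3 = 0  ⇒  r_C2 = 2 (r>0 drops 1)
2. [ext C2·C3]  r_C2² + (22/3)r_C2 − 56/3 = 0  ⇒  r_C2 = 2 (r>0 drops 1)

2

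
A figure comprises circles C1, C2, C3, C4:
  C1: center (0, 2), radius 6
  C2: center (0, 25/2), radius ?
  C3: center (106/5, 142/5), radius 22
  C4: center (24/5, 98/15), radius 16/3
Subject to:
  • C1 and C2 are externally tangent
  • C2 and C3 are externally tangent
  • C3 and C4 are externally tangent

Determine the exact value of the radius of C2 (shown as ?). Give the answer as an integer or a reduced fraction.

1. [ext C1·C2]  r_C2² + 12r_C2 − 297/4 = 0  ⇒  r_C2 = 9/2 (r>0 drops 1)
2. [ext C2·C3]  r_C2² + 44r_C2 − 873/4 = 0  ⇒  r_C2 = 9/2 (r>0 drops 1)

9/2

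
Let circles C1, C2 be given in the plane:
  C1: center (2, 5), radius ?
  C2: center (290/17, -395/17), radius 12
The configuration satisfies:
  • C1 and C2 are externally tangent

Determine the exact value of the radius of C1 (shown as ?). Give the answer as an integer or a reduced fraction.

20

1. [ext C1·C2]  r_C1² + 24r_C1 − 880 = 0  ⇒  r_C1 = 20 (r>0 drops 1)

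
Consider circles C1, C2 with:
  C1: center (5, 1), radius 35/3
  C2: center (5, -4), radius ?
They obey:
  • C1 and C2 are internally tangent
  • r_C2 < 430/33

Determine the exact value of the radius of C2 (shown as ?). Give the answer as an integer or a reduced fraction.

20/3

1. [int C1,C2]  r_C2² − (70/3)r_C2 + 1000/9 = 0  ⇒  r_C2 = 20/3 or 50/3
2. given r_C2 < 430/33: keep 20/3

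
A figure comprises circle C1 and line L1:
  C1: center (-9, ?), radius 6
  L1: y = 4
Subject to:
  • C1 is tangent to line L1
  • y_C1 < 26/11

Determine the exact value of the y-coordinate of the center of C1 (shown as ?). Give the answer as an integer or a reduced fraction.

-2

1. [C1‖L1]  y_C1² − 8y_C1 − 20 = 0  ⇒  y_C1 = -2 or 10
2. given y_C1 < 26/11: keep -2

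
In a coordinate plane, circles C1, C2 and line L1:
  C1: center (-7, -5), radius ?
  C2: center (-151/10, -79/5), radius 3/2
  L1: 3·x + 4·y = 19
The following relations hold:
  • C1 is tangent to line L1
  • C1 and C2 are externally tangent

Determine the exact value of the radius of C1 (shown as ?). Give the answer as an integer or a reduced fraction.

1. [C1‖L1]  r_C1² − 144 = 0  ⇒  r_C1 = 12 (r>0 drops 1)
2. [ext C1·C2]  r_C1² + 3r_C1 − 180 = 0  ⇒  r_C1 = 12 (r>0 drops 1)

12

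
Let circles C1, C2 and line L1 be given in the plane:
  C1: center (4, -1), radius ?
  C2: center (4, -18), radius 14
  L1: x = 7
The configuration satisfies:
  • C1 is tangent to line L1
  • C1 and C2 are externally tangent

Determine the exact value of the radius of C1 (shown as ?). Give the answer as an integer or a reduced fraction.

3

1. [C1‖L1]  r_C1² − 9 = 0  ⇒  r_C1 = 3 (r>0 drops 1)
2. [ext C1·C2]  r_C1² + 28r_C1 − 93 = 0  ⇒  r_C1 = 3 (r>0 drops 1)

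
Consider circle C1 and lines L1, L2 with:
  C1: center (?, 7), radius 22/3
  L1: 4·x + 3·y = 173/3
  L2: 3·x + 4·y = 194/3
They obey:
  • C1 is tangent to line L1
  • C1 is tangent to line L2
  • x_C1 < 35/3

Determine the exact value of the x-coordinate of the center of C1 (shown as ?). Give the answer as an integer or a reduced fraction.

0

1. [C1‖L1]  x_C1² − (55/3)x_C1 = 0  ⇒  x_C1 = 0 or 55/3
2. [C1‖L2]  x_C1² − (220/9)x_C1 = 0  ⇒  x_C1 = 0 or 220/9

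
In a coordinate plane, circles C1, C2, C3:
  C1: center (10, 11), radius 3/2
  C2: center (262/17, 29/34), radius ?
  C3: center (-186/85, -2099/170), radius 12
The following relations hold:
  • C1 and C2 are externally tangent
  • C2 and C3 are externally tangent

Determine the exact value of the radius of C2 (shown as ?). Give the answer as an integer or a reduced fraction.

10

1. [ext C1·C2]  r_C2² + 3r_C2 − 130 = 0  ⇒  r_C2 = 10 (r>0 drops 1)
2. [ext C2·C3]  r_C2² + 24r_C2 − 340 = 0  ⇒  r_C2 = 10 (r>0 drops 1)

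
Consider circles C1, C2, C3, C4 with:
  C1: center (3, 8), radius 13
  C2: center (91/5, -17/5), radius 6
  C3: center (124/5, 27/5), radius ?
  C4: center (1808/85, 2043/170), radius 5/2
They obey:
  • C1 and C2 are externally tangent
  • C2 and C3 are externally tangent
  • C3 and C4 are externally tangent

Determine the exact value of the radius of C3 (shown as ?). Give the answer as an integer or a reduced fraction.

1. [ext C2·C3]  r_C3² + 12r_C3 − 85 = 0  ⇒  r_C3 = 5 (r>0 drops 1)
2. [ext C3·C4]  r_C3² + 5r_C3 − 50 = 0  ⇒  r_C3 = 5 (r>0 drops 1)

5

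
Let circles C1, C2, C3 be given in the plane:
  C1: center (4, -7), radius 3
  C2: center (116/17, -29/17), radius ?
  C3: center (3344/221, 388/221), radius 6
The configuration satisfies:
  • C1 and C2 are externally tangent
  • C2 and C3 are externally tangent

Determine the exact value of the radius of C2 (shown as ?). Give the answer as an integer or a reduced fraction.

3

1. [ext C1·C2]  r_C2² + 6r_C2 − 27 = 0  ⇒  r_C2 = 3 (r>0 drops 1)
2. [ext C2·C3]  r_C2² + 12r_C2 − 45 = 0  ⇒  r_C2 = 3 (r>0 drops 1)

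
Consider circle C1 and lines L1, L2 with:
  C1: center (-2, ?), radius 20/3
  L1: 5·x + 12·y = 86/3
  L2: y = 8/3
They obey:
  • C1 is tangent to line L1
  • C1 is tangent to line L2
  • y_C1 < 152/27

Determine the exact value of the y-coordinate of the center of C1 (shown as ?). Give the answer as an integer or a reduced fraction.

1. [C1‖L1]  y_C1² − (58/9)y_C1 − 376/9 = 0  ⇒  y_C1 = -4 or 94/9
2. [C1‖L2]  y_C1² − (16/3)y_C1 − 112/3 = 0  ⇒  y_C1 = -4 or 28/3

-4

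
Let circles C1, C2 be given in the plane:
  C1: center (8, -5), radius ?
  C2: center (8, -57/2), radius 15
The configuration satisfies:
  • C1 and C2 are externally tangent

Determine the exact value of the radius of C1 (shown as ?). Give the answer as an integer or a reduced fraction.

17/2

1. [ext C1·C2]  r_C1² + 30r_C1 − 1309/4 = 0  ⇒  r_C1 = 17/2 (r>0 drops 1)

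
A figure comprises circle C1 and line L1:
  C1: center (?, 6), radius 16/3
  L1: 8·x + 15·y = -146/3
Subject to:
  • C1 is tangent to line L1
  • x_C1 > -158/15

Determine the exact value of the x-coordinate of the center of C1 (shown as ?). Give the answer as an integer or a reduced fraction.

-6

1. [C1‖L1]  x_C1² + (104/3)x_C1 + 172 = 0  ⇒  x_C1 = -86/3 or -6
2. given x_C1 > -158/15: keep -6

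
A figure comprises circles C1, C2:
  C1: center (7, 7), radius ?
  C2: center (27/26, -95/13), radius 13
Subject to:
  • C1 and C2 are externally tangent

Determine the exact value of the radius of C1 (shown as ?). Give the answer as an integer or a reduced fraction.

1. [ext C1·C2]  r_C1² + 26r_C1 − 285/4 = 0  ⇒  r_C1 = 5/2 (r>0 drops 1)

5/2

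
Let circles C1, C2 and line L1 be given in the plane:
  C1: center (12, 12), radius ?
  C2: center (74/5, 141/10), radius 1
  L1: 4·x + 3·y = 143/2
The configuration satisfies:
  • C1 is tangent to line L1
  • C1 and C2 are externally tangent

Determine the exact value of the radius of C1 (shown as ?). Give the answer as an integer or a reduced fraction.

5/2

1. [C1‖L1]  r_C1² − 25/4 = 0  ⇒  r_C1 = 5/2 (r>0 drops 1)
2. [ext C1·C2]  r_C1² + 2r_C1 − 45/4 = 0  ⇒  r_C1 = 5/2 (r>0 drops 1)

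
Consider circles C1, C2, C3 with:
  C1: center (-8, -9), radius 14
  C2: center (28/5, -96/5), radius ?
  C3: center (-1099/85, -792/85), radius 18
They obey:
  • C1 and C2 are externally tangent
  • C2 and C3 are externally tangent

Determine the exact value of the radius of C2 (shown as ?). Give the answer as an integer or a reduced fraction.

3

1. [ext C1·C2]  r_C2² + 28r_C2 − 93 = 0  ⇒  r_C2 = 3 (r>0 drops 1)
2. [ext C2·C3]  r_C2² + 36r_C2 − 117 = 0  ⇒  r_C2 = 3 (r>0 drops 1)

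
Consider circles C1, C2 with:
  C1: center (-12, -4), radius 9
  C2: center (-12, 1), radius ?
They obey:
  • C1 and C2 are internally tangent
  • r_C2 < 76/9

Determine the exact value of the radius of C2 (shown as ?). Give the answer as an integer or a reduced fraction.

4

1. [int C1,C2]  r_C2² − 18r_C2 + 56 = 0  ⇒  r_C2 = 4 or 14
2. given r_C2 < 76/9: keep 4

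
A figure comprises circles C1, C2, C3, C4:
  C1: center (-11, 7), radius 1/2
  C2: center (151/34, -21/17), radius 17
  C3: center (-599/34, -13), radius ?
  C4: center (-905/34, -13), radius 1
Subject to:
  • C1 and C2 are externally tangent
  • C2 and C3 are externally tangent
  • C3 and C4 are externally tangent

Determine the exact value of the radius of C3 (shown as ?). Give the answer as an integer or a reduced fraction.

8

1. [ext C2·C3]  r_C3² + 34r_C3 − 336 = 0  ⇒  r_C3 = 8 (r>0 drops 1)
2. [ext C3·C4]  r_C3² + 2r_C3 − 80 = 0  ⇒  r_C3 = 8 (r>0 drops 1)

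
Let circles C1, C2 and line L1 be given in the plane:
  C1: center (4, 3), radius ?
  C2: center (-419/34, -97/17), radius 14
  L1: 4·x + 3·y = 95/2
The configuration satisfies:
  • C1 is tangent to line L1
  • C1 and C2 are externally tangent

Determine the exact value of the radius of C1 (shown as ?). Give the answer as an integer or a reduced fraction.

1. [C1‖L1]  r_C1² − 81/4 = 0  ⇒  r_C1 = 9/2 (r>0 drops 1)
2. [ext C1·C2]  r_C1² + 28r_C1 − 585/4 = 0  ⇒  r_C1 = 9/2 (r>0 drops 1)

9/2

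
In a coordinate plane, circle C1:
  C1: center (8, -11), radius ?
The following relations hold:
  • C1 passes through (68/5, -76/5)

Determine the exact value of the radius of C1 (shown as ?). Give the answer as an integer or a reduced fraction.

1. [C1∋P]  r_C1² − 49 = 0  ⇒  r_C1 = 7 (r>0 drops 1)

7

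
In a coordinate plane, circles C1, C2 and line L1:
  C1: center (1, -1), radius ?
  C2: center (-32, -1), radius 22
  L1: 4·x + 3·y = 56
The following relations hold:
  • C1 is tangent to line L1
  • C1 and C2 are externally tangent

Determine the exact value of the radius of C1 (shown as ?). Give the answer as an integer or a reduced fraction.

11

1. [C1‖L1]  r_C1² − 121 = 0  ⇒  r_C1 = 11 (r>0 drops 1)
2. [ext C1·C2]  r_C1² + 44r_C1 − 605 = 0  ⇒  r_C1 = 11 (r>0 drops 1)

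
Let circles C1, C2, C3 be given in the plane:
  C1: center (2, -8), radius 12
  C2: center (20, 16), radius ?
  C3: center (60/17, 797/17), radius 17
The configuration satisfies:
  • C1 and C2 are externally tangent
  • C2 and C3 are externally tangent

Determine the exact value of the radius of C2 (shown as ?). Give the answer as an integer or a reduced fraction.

18

1. [ext C1·C2]  r_C2² + 24r_C2 − 756 = 0  ⇒  r_C2 = 18 (r>0 drops 1)
2. [ext C2·C3]  r_C2² + 34r_C2 − 936 = 0  ⇒  r_C2 = 18 (r>0 drops 1)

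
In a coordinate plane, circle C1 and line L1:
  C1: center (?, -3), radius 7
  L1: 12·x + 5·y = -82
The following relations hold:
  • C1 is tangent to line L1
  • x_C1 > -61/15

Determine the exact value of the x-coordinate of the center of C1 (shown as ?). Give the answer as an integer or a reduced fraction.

1. [C1‖L1]  x_C1² + (67/6)x_C1 − 79/3 = 0  ⇒  x_C1 = -79/6 or 2
2. given x_C1 > -61/15: keep 2

2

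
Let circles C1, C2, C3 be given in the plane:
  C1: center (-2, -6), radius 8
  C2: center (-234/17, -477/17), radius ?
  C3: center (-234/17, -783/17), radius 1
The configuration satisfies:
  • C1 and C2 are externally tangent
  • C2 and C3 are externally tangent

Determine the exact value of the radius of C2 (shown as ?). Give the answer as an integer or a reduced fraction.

17

1. [ext C1·C2]  r_C2² + 16r_C2 − 561 = 0  ⇒  r_C2 = 17 (r>0 drops 1)
2. [ext C2·C3]  r_C2² + 2r_C2 − 323 = 0  ⇒  r_C2 = 17 (r>0 drops 1)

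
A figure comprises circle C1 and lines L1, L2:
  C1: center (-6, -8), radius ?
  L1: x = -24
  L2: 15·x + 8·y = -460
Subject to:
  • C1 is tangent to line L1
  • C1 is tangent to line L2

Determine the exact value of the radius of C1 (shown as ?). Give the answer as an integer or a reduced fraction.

1. [C1‖L1]  r_C1² − 324 = 0  ⇒  r_C1 = 18 (r>0 drops 1)
2. [C1‖L2]  r_C1² − 324 = 0  ⇒  r_C1 = 18 (r>0 drops 1)

18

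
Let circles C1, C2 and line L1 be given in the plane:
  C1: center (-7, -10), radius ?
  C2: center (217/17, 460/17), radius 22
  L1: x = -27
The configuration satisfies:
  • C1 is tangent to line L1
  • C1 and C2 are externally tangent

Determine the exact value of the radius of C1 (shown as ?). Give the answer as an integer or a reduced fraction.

20

1. [C1‖L1]  r_C1² − 400 = 0  ⇒  r_C1 = 20 (r>0 drops 1)
2. [ext C1·C2]  r_C1² + 44r_C1 − 1280 = 0  ⇒  r_C1 = 20 (r>0 drops 1)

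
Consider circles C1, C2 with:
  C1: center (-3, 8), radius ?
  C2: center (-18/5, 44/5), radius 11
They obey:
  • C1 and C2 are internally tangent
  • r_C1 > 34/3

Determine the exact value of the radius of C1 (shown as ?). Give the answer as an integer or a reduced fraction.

12

1. [int C1,C2]  r_C1² − 22r_C1 + 120 = 0  ⇒  r_C1 = 10 or 12
2. given r_C1 > 34/3: keep 12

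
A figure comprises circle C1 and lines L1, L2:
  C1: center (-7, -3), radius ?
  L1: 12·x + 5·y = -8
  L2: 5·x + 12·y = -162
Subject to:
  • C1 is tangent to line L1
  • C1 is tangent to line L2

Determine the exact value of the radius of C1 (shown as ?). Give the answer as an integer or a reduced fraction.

7

1. [C1‖L1]  r_C1² − 49 = 0  ⇒  r_C1 = 7 (r>0 drops 1)
2. [C1‖L2]  r_C1² − 49 = 0  ⇒  r_C1 = 7 (r>0 drops 1)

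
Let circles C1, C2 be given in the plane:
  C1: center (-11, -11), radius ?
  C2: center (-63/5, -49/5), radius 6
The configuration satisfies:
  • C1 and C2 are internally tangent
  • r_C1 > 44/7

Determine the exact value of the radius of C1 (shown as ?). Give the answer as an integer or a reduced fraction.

8

1. [int C1,C2]  r_C1² − 12r_C1 + 32 = 0  ⇒  r_C1 = 4 or 8
2. given r_C1 > 44/7: keep 8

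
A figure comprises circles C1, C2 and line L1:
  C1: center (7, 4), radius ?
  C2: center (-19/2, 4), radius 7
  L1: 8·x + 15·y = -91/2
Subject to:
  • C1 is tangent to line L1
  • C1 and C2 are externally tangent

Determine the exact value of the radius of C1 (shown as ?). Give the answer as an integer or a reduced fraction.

1. [C1‖L1]  r_C1² − 361/4 = 0  ⇒  r_C1 = 19/2 (r>0 drops 1)
2. [ext C1·C2]  r_C1² + 14r_C1 − 893/4 = 0  ⇒  r_C1 = 19/2 (r>0 drops 1)

19/2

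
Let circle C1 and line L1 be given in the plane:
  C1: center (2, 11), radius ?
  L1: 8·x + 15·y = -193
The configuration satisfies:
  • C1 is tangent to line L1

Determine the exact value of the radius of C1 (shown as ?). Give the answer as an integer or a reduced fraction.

22

1. [C1‖L1]  r_C1² − 484 = 0  ⇒  r_C1 = 22 (r>0 drops 1)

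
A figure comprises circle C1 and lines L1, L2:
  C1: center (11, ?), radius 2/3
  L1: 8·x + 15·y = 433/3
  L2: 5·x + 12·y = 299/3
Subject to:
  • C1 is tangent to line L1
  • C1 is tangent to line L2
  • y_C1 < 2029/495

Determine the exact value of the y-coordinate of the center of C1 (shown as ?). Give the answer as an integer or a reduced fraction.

3

1. [C1‖L1]  y_C1² − (338/45)y_C1 + 203/15 = 0  ⇒  y_C1 = 3 or 203/45
2. [C1‖L2]  y_C1² − (67/9)y_C1 + 40/3 = 0  ⇒  y_C1 = 3 or 40/9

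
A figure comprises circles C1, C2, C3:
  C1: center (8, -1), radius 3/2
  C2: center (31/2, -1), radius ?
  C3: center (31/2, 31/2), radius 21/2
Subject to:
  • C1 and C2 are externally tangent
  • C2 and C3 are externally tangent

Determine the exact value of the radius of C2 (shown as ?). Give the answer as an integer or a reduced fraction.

1. [ext C1·C2]  r_C2² + 3r_C2 − 54 = 0  ⇒  r_C2 = 6 (r>0 drops 1)
2. [ext C2·C3]  r_C2² + 21r_C2 − 162 = 0  ⇒  r_C2 = 6 (r>0 drops 1)

6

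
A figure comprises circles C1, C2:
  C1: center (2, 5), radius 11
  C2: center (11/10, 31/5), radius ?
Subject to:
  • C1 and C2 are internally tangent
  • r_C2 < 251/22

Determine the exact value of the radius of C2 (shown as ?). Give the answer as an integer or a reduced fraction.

19/2

1. [int C1,C2]  r_C2² − 22r_C2 + 475/4 = 0  ⇒  r_C2 = 19/2 or 25/2
2. given r_C2 < 251/22: keep 19/2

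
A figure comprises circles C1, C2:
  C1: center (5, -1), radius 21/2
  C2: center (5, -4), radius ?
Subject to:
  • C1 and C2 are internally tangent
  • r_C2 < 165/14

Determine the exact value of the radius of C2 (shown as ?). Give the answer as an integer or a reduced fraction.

1. [int C1,C2]  r_C2² − 21r_C2 + 405/4 = 0  ⇒  r_C2 = 15/2 or 27/2
2. given r_C2 < 165/14: keep 15/2

15/2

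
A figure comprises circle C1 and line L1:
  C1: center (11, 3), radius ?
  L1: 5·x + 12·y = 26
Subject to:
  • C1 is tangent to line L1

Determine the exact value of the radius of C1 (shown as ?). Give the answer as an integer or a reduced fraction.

1. [C1‖L1]  r_C1² − 25 = 0  ⇒  r_C1 = 5 (r>0 drops 1)

5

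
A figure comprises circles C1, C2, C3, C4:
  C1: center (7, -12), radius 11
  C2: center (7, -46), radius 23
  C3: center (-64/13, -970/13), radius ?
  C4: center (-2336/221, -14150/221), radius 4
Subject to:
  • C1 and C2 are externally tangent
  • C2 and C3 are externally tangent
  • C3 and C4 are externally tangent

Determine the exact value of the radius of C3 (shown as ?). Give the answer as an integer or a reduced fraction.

1. [ext C2·C3]  r_C3² + 46r_C3 − 432 = 0  ⇒  r_C3 = 8 (r>0 drops 1)
2. [ext C3·C4]  r_C3² + 8r_C3 − 128 = 0  ⇒  r_C3 = 8 (r>0 drops 1)

8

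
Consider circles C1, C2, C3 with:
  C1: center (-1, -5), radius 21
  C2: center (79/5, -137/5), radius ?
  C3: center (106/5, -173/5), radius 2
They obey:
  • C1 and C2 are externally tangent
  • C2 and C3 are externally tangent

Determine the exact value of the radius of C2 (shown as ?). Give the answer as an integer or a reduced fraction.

1. [ext C1·C2]  r_C2² + 42r_C2 − 343 = 0  ⇒  r_C2 = 7 (r>0 drops 1)
2. [ext C2·C3]  r_C2² + 4r_C2 − 77 = 0  ⇒  r_C2 = 7 (r>0 drops 1)

7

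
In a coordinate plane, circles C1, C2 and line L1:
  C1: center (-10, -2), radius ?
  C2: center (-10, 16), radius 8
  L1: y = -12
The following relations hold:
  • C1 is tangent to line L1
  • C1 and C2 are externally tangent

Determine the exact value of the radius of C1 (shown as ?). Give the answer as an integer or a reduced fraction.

1. [C1‖L1]  r_C1² − 100 = 0  ⇒  r_C1 = 10 (r>0 drops 1)
2. [ext C1·C2]  r_C1² + 16r_C1 − 260 = 0  ⇒  r_C1 = 10 (r>0 drops 1)

10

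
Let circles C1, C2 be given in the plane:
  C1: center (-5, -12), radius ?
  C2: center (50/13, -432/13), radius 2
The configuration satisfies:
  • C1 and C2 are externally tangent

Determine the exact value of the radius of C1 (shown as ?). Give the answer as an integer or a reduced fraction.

21

1. [ext C1·C2]  r_C1² + 4r_C1 − 525 = 0  ⇒  r_C1 = 21 (r>0 drops 1)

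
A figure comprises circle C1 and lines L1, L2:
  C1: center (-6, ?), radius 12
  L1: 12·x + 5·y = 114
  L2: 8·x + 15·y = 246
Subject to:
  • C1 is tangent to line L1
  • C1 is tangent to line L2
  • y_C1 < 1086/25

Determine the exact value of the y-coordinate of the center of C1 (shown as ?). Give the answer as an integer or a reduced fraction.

1. [C1‖L1]  y_C1² − (372/5)y_C1 + 2052/5 = 0  ⇒  y_C1 = 6 or 342/5
2. [C1‖L2]  y_C1² − (196/5)y_C1 + 996/5 = 0  ⇒  y_C1 = 6 or 166/5

6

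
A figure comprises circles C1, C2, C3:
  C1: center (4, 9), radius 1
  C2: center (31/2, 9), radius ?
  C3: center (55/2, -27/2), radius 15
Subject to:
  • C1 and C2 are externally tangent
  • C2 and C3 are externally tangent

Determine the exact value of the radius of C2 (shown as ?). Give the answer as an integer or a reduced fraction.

1. [ext C1·C2]  r_C2² + 2r_C2 − 525/4 = 0  ⇒  r_C2 = 21/2 (r>0 drops 1)
2. [ext C2·C3]  r_C2² + 30r_C2 − 1701/4 = 0  ⇒  r_C2 = 21/2 (r>0 drops 1)

21/2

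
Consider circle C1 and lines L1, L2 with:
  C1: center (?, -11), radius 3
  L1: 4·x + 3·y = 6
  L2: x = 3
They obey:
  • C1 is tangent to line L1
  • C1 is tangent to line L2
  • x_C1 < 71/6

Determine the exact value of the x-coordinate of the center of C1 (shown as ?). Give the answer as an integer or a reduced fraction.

1. [C1‖L1]  x_C1² − (39/2)x_C1 + 81 = 0  ⇒  x_C1 = 6 or 27/2
2. [C1‖L2]  x_C1² − 6x_C1 = 0  ⇒  x_C1 = 0 or 6

6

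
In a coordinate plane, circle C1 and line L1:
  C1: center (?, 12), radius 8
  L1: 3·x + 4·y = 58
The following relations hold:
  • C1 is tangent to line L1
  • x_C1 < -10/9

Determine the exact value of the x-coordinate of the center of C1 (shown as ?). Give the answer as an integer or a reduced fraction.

-10

1. [C1‖L1]  x_C1² − (20/3)x_C1 − 500/3 = 0  ⇒  x_C1 = -10 or 50/3
2. given x_C1 < -10/9: keep -10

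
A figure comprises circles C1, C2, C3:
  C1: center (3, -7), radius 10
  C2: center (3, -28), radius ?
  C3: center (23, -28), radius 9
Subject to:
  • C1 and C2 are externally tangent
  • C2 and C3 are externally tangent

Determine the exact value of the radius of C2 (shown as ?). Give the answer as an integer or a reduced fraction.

11

1. [ext C1·C2]  r_C2² + 20r_C2 − 341 = 0  ⇒  r_C2 = 11 (r>0 drops 1)
2. [ext C2·C3]  r_C2² + 18r_C2 − 319 = 0  ⇒  r_C2 = 11 (r>0 drops 1)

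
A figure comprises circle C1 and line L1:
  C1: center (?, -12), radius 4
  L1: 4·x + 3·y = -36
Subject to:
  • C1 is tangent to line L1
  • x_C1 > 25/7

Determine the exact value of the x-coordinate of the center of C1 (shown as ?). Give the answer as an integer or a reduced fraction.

5

1. [C1‖L1]  x_C1² − 25 = 0  ⇒  x_C1 = -5 or 5
2. given x_C1 > 25/7: keep 5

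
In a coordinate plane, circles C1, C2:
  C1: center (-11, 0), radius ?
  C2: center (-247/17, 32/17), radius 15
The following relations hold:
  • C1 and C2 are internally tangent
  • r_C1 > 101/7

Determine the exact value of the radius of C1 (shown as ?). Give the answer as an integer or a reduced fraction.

1. [int C1,C2]  r_C1² − 30r_C1 + 209 = 0  ⇒  r_C1 = 11 or 19
2. given r_C1 > 101/7: keep 19

19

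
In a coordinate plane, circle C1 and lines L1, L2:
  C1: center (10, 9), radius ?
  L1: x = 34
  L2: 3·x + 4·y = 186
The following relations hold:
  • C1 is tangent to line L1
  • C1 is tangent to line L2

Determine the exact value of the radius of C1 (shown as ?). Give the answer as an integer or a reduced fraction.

24

1. [C1‖L1]  r_C1² − 576 = 0  ⇒  r_C1 = 24 (r>0 drops 1)
2. [C1‖L2]  r_C1² − 576 = 0  ⇒  r_C1 = 24 (r>0 drops 1)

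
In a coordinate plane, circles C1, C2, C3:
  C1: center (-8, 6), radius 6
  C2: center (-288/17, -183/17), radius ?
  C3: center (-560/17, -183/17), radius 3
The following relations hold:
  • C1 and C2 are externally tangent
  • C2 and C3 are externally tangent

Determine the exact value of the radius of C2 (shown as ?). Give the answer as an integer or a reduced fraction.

13

1. [ext C1·C2]  r_C2² + 12r_C2 − 325 = 0  ⇒  r_C2 = 13 (r>0 drops 1)
2. [ext C2·C3]  r_C2² + 6r_C2 − 247 = 0  ⇒  r_C2 = 13 (r>0 drops 1)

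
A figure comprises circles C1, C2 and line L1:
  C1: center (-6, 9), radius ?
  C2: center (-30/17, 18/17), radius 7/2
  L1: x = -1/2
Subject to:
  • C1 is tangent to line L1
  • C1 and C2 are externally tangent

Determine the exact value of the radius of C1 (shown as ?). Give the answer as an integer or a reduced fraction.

1. [C1‖L1]  r_C1² − 121/4 = 0  ⇒  r_C1 = 11/2 (r>0 drops 1)
2. [ext C1·C2]  r_C1² + 7r_C1 − 275/4 = 0  ⇒  r_C1 = 11/2 (r>0 drops 1)

11/2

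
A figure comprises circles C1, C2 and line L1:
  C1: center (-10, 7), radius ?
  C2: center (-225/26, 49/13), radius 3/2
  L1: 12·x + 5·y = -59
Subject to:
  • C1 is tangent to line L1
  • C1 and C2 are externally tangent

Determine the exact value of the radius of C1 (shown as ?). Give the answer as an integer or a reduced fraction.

1. [C1‖L1]  r_C1² − 4 = 0  ⇒  r_C1 = 2 (r>0 drops 1)
2. [ext C1·C2]  r_C1² + 3r_C1 − 10 = 0  ⇒  r_C1 = 2 (r>0 drops 1)

2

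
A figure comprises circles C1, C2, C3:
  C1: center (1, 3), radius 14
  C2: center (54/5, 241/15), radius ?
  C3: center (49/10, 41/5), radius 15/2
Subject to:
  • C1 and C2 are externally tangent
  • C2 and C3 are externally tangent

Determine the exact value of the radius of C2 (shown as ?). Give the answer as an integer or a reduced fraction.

1. [ext C1·C2]  r_C2² + 28r_C2 − 637/9 = 0  ⇒  r_C2 = 7/3 (r>0 drops 1)
2. [ext C2·C3]  r_C2² + 15r_C2 − 364/9 = 0  ⇒  r_C2 = 7/3 (r>0 drops 1)

7/3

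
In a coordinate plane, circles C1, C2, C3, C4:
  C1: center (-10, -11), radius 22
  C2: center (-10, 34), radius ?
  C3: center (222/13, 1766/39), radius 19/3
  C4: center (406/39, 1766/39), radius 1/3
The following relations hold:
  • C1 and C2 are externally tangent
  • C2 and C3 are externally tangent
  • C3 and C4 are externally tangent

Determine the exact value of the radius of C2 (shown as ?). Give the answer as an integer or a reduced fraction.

23

1. [ext C1·C2]  r_C2² + 44r_C2 − 1541 = 0  ⇒  r_C2 = 23 (r>0 drops 1)
2. [ext C2·C3]  r_C2² + (38/3)r_C2 − 2461/3 = 0  ⇒  r_C2 = 23 (r>0 drops 1)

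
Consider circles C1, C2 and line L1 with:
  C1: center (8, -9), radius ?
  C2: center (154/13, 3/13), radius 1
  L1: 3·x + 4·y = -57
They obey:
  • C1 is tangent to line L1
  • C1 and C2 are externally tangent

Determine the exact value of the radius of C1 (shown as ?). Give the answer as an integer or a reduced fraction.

9

1. [C1‖L1]  r_C1² − 81 = 0  ⇒  r_C1 = 9 (r>0 drops 1)
2. [ext C1·C2]  r_C1² + 2r_C1 − 99 = 0  ⇒  r_C1 = 9 (r>0 drops 1)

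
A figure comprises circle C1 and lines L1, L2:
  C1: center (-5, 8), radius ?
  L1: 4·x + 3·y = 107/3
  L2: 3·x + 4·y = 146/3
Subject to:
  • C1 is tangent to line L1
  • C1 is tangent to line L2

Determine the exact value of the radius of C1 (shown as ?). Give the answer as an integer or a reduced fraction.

19/3

1. [C1‖L1]  r_C1² − 361/9 = 0  ⇒  r_C1 = 19/3 (r>0 drops 1)
2. [C1‖L2]  r_C1² − 361/9 = 0  ⇒  r_C1 = 19/3 (r>0 drops 1)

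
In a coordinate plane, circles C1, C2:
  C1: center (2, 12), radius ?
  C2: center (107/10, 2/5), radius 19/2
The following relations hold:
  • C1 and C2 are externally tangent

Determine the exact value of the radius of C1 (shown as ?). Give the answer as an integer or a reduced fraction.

1. [ext C1·C2]  r_C1² + 19r_C1 − 120 = 0  ⇒  r_C1 = 5 (r>0 drops 1)

5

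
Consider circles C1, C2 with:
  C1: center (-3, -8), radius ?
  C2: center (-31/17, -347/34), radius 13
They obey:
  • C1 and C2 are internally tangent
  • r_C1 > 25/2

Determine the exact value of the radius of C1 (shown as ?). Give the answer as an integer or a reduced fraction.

31/2

1. [int C1,C2]  r_C1² − 26r_C1 + 651/4 = 0  ⇒  r_C1 = 21/2 or 31/2
2. given r_C1 > 25/2: keep 31/2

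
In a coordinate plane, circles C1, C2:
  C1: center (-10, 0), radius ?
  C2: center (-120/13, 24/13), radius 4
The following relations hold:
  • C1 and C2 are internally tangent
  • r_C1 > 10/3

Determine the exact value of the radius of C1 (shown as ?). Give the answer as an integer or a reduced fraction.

1. [int C1,C2]  r_C1² − 8r_C1 + 12 = 0  ⇒  r_C1 = 2 or 6
2. given r_C1 > 10/3: keep 6

6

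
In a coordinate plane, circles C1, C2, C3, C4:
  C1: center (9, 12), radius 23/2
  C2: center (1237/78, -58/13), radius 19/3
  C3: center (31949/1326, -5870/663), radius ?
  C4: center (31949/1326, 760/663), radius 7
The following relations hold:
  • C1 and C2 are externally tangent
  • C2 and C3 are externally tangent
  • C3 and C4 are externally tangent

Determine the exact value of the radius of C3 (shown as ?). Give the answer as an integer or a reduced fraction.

3

1. [ext C2·C3]  r_C3² + (38/3)r_C3 − 47 = 0  ⇒  r_C3 = 3 (r>0 drops 1)
2. [ext C3·C4]  r_C3² + 14r_C3 − 51 = 0  ⇒  r_C3 = 3 (r>0 drops 1)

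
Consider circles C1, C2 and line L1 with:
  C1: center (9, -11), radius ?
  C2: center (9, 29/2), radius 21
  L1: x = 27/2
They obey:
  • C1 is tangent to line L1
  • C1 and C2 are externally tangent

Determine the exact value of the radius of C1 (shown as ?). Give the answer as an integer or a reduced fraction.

1. [C1‖L1]  r_C1² − 81/4 = 0  ⇒  r_C1 = 9/2 (r>0 drops 1)
2. [ext C1·C2]  r_C1² + 42r_C1 − 837/4 = 0  ⇒  r_C1 = 9/2 (r>0 drops 1)

9/2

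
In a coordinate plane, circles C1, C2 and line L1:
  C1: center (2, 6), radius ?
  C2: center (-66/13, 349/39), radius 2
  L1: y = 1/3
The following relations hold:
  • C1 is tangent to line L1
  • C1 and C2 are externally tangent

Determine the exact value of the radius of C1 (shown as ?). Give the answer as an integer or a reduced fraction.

17/3

1. [C1‖L1]  r_C1² − 289/9 = 0  ⇒  r_C1 = 17/3 (r>0 drops 1)
2. [ext C1·C2]  r_C1² + 4r_C1 − 493/9 = 0  ⇒  r_C1 = 17/3 (r>0 drops 1)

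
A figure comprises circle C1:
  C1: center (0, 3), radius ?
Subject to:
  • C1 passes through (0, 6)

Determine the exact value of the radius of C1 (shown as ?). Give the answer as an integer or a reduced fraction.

3

1. [C1∋P]  r_C1² − 9 = 0  ⇒  r_C1 = 3 (r>0 drops 1)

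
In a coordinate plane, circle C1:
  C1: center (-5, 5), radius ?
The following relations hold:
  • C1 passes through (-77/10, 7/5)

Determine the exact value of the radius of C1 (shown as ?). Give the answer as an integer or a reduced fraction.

1. [C1∋P]  r_C1² − 81/4 = 0  ⇒  r_C1 = 9/2 (r>0 drops 1)

9/2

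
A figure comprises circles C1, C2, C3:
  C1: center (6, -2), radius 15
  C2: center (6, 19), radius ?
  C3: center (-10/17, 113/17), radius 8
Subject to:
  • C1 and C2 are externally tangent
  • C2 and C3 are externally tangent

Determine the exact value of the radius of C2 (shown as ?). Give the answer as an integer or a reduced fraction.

6

1. [ext C1·C2]  r_C2² + 30r_C2 − 216 = 0  ⇒  r_C2 = 6 (r>0 drops 1)
2. [ext C2·C3]  r_C2² + 16r_C2 − 132 = 0  ⇒  r_C2 = 6 (r>0 drops 1)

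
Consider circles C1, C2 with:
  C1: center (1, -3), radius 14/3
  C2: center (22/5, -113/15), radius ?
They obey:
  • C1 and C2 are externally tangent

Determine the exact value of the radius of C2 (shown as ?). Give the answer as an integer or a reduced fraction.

1

1. [ext C1·C2]  r_C2² + (28/3)r_C2 − 31/3 = 0  ⇒  r_C2 = 1 (r>0 drops 1)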